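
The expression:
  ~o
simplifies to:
~o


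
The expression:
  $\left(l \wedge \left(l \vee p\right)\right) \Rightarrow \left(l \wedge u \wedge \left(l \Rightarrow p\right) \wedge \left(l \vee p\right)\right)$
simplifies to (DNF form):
$\left(p \wedge u\right) \vee \neg l$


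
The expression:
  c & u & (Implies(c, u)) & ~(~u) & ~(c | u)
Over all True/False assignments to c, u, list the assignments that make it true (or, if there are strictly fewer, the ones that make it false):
is never true.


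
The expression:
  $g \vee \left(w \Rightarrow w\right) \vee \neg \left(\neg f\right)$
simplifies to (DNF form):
$\text{True}$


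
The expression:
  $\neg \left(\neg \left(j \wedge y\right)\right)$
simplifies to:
$j \wedge y$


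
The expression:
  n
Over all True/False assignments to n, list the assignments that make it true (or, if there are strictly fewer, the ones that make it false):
is true only for:
  n=True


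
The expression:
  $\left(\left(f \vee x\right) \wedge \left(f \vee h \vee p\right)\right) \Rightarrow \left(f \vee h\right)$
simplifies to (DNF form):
$f \vee h \vee \neg p \vee \neg x$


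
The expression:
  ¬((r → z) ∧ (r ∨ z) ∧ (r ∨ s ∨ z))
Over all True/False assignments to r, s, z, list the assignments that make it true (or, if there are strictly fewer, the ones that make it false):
is true only for:
  r=False, s=False, z=False;
  r=False, s=True, z=False;
  r=True, s=False, z=False;
  r=True, s=True, z=False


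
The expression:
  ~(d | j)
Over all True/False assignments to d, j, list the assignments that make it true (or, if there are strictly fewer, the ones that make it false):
is true only for:
  d=False, j=False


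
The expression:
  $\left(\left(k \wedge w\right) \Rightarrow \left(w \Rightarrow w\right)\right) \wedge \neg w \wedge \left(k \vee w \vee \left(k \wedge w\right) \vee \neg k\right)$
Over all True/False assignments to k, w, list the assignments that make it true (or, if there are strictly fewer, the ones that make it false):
is true only for:
  k=False, w=False;
  k=True, w=False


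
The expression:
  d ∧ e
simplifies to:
d ∧ e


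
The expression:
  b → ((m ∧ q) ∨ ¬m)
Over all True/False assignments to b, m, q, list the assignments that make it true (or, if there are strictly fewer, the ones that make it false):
is false only for:
  b=True, m=True, q=False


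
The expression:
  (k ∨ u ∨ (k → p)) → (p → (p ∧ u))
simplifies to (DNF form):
u ∨ ¬p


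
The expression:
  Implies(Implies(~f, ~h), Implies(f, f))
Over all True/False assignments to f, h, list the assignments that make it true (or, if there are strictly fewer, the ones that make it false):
is always true.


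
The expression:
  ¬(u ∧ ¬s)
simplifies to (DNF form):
s ∨ ¬u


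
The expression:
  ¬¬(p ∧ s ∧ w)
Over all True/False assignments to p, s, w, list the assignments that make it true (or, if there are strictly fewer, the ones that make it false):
is true only for:
  p=True, s=True, w=True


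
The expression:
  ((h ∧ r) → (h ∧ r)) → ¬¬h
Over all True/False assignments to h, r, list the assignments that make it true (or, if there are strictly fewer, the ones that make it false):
is true only for:
  h=True, r=False;
  h=True, r=True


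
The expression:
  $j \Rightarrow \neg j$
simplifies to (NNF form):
$\neg j$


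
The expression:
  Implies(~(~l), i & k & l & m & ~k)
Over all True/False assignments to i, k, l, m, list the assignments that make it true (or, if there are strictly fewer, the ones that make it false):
is true only for:
  i=False, k=False, l=False, m=False;
  i=False, k=False, l=False, m=True;
  i=False, k=True, l=False, m=False;
  i=False, k=True, l=False, m=True;
  i=True, k=False, l=False, m=False;
  i=True, k=False, l=False, m=True;
  i=True, k=True, l=False, m=False;
  i=True, k=True, l=False, m=True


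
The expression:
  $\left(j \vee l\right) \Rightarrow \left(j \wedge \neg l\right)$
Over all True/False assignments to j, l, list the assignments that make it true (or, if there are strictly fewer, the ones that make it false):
is true only for:
  j=False, l=False;
  j=True, l=False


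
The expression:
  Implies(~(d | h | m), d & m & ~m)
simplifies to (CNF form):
d | h | m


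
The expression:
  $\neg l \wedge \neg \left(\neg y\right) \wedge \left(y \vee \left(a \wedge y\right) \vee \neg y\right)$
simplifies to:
$y \wedge \neg l$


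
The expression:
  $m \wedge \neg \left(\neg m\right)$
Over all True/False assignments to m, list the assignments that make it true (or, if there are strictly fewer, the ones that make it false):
is true only for:
  m=True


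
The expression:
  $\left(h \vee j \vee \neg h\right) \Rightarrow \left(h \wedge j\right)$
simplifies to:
$h \wedge j$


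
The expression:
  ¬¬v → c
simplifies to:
c ∨ ¬v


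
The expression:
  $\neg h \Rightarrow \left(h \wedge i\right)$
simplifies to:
$h$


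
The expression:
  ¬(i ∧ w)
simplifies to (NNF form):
¬i ∨ ¬w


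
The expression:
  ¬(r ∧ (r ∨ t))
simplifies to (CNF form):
¬r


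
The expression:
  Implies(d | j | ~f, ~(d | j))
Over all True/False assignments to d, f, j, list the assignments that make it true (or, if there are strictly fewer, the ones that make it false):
is true only for:
  d=False, f=False, j=False;
  d=False, f=True, j=False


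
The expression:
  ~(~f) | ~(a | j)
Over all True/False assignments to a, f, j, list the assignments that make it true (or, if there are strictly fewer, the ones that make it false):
is false only for:
  a=False, f=False, j=True;
  a=True, f=False, j=False;
  a=True, f=False, j=True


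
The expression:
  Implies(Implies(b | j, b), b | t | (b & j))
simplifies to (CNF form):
b | j | t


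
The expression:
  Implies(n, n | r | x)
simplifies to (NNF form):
True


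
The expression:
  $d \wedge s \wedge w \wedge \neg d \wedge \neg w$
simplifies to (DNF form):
$\text{False}$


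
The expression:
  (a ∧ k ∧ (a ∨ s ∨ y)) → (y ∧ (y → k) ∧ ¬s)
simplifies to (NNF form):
(y ∧ ¬s) ∨ ¬a ∨ ¬k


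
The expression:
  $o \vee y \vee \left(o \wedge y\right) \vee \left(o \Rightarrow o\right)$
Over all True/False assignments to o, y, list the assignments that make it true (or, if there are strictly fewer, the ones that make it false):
is always true.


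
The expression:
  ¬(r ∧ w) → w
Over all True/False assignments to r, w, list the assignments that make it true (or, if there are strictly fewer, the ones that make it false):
is true only for:
  r=False, w=True;
  r=True, w=True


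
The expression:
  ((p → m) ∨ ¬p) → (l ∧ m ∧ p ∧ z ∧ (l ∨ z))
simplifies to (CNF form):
p ∧ (l ∨ ¬m) ∧ (z ∨ ¬m)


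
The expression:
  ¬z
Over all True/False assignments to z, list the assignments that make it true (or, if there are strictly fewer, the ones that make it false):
is true only for:
  z=False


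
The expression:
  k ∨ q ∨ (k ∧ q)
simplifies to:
k ∨ q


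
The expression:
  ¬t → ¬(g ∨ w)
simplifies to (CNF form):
(t ∨ ¬g) ∧ (t ∨ ¬w)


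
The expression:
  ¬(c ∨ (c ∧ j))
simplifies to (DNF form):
¬c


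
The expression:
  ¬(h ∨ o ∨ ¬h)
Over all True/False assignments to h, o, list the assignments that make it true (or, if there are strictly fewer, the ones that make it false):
is never true.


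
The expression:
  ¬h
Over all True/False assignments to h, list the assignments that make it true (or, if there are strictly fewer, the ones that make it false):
is true only for:
  h=False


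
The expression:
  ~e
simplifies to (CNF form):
~e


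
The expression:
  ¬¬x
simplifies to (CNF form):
x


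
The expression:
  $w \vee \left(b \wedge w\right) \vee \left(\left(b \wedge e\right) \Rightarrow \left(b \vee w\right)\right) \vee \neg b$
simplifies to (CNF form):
$\text{True}$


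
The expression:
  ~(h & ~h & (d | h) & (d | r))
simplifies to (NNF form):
True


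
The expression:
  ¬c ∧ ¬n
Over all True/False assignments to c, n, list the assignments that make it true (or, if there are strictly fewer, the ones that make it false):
is true only for:
  c=False, n=False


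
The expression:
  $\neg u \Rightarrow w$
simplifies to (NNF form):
$u \vee w$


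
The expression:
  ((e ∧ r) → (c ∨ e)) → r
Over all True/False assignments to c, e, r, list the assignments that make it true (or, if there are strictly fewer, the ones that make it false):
is true only for:
  c=False, e=False, r=True;
  c=False, e=True, r=True;
  c=True, e=False, r=True;
  c=True, e=True, r=True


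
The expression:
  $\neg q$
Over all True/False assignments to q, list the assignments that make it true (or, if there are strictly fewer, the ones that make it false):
is true only for:
  q=False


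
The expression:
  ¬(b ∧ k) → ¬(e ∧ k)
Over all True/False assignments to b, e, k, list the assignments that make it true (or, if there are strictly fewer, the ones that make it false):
is false only for:
  b=False, e=True, k=True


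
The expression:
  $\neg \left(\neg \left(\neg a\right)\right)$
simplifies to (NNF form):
$\neg a$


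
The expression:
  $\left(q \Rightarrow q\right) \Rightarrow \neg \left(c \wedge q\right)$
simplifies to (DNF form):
$\neg c \vee \neg q$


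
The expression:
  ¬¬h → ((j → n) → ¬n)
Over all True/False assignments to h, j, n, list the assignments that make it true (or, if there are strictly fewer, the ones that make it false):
is false only for:
  h=True, j=False, n=True;
  h=True, j=True, n=True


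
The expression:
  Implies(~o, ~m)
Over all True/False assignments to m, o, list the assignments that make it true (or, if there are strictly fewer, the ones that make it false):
is false only for:
  m=True, o=False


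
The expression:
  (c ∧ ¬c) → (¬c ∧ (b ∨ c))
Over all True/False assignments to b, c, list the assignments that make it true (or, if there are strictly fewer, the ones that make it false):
is always true.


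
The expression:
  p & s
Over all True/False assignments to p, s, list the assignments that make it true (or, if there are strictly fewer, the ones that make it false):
is true only for:
  p=True, s=True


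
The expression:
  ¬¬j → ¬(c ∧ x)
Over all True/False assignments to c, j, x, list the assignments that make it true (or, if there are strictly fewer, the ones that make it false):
is false only for:
  c=True, j=True, x=True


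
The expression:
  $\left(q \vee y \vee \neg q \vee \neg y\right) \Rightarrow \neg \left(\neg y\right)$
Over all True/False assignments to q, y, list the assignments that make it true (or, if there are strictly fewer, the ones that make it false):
is true only for:
  q=False, y=True;
  q=True, y=True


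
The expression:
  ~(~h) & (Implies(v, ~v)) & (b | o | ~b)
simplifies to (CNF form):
h & ~v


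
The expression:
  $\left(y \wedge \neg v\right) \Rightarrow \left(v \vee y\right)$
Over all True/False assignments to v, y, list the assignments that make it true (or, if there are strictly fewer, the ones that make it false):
is always true.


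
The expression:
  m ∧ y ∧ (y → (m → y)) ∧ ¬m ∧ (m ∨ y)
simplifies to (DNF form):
False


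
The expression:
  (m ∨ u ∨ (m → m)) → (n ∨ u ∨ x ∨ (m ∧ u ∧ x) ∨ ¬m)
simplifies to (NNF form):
n ∨ u ∨ x ∨ ¬m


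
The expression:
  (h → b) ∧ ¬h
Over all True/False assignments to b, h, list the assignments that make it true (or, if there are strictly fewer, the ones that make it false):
is true only for:
  b=False, h=False;
  b=True, h=False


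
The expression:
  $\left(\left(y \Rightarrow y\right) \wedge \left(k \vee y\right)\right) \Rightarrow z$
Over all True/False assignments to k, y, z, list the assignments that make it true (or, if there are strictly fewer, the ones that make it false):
is false only for:
  k=False, y=True, z=False;
  k=True, y=False, z=False;
  k=True, y=True, z=False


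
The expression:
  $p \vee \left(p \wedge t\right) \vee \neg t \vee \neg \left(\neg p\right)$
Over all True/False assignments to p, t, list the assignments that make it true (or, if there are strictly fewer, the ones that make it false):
is false only for:
  p=False, t=True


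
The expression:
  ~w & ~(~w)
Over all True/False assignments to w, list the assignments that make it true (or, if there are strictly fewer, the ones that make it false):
is never true.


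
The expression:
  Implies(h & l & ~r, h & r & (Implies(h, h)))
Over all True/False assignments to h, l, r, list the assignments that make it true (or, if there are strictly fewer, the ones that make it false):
is false only for:
  h=True, l=True, r=False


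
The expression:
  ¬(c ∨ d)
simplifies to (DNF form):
¬c ∧ ¬d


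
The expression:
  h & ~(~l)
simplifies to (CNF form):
h & l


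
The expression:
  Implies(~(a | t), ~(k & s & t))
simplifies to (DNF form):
True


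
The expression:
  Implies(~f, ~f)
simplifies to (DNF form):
True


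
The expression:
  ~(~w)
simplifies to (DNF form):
w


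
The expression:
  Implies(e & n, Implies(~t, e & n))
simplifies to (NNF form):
True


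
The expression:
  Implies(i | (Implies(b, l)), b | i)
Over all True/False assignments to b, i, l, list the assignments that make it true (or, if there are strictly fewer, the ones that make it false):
is false only for:
  b=False, i=False, l=False;
  b=False, i=False, l=True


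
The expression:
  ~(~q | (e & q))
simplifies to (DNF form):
q & ~e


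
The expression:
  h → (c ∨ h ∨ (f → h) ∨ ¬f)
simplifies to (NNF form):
True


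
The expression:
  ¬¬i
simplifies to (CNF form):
i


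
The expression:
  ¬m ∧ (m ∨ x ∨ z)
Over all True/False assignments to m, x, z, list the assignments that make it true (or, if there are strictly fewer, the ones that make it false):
is true only for:
  m=False, x=False, z=True;
  m=False, x=True, z=False;
  m=False, x=True, z=True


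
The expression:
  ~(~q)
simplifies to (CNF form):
q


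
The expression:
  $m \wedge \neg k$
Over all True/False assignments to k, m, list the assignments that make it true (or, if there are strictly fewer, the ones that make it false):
is true only for:
  k=False, m=True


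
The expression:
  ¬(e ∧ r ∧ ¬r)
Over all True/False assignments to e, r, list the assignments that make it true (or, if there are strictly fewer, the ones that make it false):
is always true.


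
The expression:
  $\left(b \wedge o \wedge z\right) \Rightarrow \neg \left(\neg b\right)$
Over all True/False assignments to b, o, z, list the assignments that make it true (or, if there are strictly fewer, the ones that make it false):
is always true.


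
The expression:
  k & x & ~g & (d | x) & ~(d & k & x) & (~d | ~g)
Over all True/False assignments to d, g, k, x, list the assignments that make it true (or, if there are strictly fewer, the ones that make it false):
is true only for:
  d=False, g=False, k=True, x=True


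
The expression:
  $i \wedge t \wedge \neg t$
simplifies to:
$\text{False}$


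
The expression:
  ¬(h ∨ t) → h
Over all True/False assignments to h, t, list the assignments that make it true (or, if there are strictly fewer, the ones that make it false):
is false only for:
  h=False, t=False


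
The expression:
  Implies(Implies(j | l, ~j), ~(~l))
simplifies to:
j | l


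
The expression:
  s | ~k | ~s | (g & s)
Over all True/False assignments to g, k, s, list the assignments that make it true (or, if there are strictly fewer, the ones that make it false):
is always true.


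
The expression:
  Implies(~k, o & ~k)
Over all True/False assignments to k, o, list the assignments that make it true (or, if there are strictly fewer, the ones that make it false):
is false only for:
  k=False, o=False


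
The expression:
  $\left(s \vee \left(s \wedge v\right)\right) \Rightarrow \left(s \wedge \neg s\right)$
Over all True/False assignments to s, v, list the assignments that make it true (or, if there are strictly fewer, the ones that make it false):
is true only for:
  s=False, v=False;
  s=False, v=True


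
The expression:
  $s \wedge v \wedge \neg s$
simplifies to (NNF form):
$\text{False}$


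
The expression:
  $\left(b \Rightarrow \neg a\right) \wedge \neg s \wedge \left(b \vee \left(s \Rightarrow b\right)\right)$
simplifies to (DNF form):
$\left(\neg a \wedge \neg s\right) \vee \left(\neg b \wedge \neg s\right)$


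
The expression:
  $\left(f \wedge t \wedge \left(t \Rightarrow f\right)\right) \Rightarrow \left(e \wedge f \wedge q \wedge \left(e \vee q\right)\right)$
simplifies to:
$\left(e \wedge q\right) \vee \neg f \vee \neg t$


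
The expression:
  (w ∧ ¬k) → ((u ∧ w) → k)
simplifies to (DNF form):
k ∨ ¬u ∨ ¬w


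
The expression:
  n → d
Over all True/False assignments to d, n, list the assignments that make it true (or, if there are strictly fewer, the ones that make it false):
is false only for:
  d=False, n=True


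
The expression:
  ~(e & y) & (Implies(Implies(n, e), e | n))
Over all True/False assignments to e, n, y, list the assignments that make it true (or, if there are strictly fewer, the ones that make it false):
is true only for:
  e=False, n=True, y=False;
  e=False, n=True, y=True;
  e=True, n=False, y=False;
  e=True, n=True, y=False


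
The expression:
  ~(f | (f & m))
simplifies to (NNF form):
~f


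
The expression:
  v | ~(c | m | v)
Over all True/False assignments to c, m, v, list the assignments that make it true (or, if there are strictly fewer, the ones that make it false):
is false only for:
  c=False, m=True, v=False;
  c=True, m=False, v=False;
  c=True, m=True, v=False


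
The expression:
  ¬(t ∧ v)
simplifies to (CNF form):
¬t ∨ ¬v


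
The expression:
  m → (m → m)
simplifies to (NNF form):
True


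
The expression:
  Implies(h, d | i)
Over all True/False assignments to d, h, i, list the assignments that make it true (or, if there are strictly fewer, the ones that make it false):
is false only for:
  d=False, h=True, i=False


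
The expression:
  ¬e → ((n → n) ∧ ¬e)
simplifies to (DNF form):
True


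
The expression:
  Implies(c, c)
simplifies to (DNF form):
True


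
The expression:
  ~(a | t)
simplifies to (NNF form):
~a & ~t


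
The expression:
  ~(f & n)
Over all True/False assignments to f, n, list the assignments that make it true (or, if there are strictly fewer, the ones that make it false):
is false only for:
  f=True, n=True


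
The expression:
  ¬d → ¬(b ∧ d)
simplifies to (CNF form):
True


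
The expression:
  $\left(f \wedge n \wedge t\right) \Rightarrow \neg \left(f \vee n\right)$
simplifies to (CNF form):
$\neg f \vee \neg n \vee \neg t$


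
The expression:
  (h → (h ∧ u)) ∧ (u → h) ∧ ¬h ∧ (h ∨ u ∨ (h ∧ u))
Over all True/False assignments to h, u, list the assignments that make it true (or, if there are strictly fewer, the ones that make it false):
is never true.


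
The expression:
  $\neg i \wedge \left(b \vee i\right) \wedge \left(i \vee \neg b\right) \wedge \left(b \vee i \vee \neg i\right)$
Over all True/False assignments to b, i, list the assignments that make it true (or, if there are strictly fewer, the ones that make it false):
is never true.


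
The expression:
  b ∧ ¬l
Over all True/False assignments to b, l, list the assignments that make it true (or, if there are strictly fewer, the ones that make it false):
is true only for:
  b=True, l=False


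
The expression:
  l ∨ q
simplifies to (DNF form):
l ∨ q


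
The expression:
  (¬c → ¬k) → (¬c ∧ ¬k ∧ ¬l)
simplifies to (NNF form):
¬c ∧ (k ∨ ¬l)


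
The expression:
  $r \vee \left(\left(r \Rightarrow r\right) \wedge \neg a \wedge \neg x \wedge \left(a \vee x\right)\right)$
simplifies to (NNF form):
$r$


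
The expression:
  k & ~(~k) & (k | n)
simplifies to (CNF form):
k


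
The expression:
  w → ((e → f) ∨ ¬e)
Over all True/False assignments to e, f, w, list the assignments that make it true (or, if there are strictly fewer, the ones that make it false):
is false only for:
  e=True, f=False, w=True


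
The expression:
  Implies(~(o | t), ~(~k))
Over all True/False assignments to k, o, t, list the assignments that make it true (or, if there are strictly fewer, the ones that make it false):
is false only for:
  k=False, o=False, t=False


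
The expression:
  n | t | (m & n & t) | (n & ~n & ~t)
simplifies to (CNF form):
n | t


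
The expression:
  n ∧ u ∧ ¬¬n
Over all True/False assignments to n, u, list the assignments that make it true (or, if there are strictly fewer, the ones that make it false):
is true only for:
  n=True, u=True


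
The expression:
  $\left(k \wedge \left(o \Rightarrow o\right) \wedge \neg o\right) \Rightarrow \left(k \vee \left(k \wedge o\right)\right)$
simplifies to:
$\text{True}$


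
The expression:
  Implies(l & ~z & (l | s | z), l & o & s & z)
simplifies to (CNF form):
z | ~l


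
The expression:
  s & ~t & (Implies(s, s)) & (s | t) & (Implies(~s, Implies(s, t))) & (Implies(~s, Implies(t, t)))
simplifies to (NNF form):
s & ~t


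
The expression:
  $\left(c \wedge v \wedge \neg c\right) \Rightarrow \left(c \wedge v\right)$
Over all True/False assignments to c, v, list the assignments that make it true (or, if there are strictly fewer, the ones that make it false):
is always true.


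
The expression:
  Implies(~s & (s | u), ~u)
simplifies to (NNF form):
s | ~u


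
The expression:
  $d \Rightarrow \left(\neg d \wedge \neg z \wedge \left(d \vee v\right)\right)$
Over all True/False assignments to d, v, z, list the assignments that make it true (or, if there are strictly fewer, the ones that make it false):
is true only for:
  d=False, v=False, z=False;
  d=False, v=False, z=True;
  d=False, v=True, z=False;
  d=False, v=True, z=True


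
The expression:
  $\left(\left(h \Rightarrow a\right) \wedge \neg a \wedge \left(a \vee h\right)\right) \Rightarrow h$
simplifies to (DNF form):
$\text{True}$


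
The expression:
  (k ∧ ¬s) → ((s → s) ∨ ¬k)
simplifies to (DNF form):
True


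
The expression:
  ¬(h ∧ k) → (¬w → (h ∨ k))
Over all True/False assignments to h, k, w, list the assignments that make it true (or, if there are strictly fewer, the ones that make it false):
is false only for:
  h=False, k=False, w=False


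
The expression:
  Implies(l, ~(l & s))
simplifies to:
~l | ~s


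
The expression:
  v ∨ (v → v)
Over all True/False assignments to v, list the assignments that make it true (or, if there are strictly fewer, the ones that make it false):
is always true.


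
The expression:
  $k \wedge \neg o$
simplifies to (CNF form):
$k \wedge \neg o$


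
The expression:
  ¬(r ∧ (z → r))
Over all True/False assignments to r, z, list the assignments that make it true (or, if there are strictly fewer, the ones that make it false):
is true only for:
  r=False, z=False;
  r=False, z=True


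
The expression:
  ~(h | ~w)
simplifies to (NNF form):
w & ~h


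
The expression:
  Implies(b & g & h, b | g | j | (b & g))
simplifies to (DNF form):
True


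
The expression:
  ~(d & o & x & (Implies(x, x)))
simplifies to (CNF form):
~d | ~o | ~x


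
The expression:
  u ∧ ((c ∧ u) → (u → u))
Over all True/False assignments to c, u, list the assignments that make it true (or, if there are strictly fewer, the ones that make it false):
is true only for:
  c=False, u=True;
  c=True, u=True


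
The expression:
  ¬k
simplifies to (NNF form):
¬k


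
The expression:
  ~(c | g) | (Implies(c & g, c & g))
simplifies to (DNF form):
True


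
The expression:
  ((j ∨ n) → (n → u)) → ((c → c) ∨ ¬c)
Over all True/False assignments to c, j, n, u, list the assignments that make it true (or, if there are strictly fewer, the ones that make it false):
is always true.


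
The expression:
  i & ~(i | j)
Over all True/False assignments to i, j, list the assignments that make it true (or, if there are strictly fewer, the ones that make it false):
is never true.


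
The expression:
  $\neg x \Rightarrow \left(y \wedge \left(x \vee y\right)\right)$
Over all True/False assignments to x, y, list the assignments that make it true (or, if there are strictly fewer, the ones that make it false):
is false only for:
  x=False, y=False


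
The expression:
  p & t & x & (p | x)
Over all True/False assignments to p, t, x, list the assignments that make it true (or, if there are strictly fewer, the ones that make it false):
is true only for:
  p=True, t=True, x=True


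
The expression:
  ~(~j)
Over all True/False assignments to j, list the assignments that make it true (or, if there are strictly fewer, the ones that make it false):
is true only for:
  j=True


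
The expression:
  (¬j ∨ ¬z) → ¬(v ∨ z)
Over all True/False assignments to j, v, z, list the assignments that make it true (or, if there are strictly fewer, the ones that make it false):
is true only for:
  j=False, v=False, z=False;
  j=True, v=False, z=False;
  j=True, v=False, z=True;
  j=True, v=True, z=True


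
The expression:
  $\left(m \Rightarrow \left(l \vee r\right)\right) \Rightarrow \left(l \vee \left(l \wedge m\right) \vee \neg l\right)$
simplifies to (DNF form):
$\text{True}$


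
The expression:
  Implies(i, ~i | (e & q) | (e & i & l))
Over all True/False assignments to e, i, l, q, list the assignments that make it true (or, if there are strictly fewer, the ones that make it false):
is false only for:
  e=False, i=True, l=False, q=False;
  e=False, i=True, l=False, q=True;
  e=False, i=True, l=True, q=False;
  e=False, i=True, l=True, q=True;
  e=True, i=True, l=False, q=False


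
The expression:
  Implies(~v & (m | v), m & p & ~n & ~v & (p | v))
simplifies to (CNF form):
(p | v | ~m) & (v | ~m | ~n)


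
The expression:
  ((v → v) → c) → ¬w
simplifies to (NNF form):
¬c ∨ ¬w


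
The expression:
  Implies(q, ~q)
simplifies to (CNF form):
~q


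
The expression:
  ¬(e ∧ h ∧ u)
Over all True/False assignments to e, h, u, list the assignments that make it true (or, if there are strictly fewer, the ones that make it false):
is false only for:
  e=True, h=True, u=True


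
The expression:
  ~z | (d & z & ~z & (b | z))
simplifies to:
~z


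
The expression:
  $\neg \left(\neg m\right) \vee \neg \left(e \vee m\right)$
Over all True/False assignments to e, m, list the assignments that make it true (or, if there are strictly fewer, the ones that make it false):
is false only for:
  e=True, m=False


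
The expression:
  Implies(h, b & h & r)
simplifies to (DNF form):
~h | (b & r)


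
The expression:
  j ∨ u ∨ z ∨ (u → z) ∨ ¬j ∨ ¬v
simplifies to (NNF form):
True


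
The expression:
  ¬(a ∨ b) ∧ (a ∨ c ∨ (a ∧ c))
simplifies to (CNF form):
c ∧ ¬a ∧ ¬b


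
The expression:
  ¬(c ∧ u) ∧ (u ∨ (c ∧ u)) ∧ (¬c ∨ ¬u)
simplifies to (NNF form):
u ∧ ¬c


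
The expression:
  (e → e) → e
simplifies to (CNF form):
e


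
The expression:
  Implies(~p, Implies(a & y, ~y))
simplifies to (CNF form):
p | ~a | ~y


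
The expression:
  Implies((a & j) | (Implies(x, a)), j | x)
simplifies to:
j | x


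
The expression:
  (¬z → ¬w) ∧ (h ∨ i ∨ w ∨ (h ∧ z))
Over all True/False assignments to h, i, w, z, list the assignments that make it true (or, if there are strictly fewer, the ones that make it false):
is false only for:
  h=False, i=False, w=False, z=False;
  h=False, i=False, w=False, z=True;
  h=False, i=False, w=True, z=False;
  h=False, i=True, w=True, z=False;
  h=True, i=False, w=True, z=False;
  h=True, i=True, w=True, z=False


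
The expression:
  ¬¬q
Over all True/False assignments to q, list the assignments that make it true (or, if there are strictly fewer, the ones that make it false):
is true only for:
  q=True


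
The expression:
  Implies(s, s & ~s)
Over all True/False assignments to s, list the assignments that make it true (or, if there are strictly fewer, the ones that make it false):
is true only for:
  s=False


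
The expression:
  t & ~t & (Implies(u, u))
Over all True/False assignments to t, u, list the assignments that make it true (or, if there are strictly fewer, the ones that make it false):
is never true.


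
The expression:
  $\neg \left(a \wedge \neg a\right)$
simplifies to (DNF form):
$\text{True}$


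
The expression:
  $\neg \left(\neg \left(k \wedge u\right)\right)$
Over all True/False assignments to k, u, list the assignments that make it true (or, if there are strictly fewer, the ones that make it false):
is true only for:
  k=True, u=True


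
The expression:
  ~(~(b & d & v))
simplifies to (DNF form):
b & d & v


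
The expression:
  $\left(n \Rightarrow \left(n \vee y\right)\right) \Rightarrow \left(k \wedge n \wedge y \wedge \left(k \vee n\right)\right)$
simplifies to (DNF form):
$k \wedge n \wedge y$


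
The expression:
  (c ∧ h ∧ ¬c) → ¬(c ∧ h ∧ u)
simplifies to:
True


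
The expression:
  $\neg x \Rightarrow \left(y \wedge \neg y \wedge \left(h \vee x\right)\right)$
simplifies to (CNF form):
$x$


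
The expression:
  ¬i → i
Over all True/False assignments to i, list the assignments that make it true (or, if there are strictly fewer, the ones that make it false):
is true only for:
  i=True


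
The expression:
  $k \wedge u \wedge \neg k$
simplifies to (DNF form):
$\text{False}$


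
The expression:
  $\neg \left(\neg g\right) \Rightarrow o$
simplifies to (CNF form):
$o \vee \neg g$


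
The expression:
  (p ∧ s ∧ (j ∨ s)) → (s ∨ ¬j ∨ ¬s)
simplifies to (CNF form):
True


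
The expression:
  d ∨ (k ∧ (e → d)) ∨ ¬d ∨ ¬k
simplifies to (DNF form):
True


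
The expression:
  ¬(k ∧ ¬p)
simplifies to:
p ∨ ¬k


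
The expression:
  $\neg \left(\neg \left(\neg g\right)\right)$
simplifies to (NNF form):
$\neg g$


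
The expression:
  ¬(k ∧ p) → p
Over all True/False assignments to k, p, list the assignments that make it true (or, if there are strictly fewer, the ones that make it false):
is true only for:
  k=False, p=True;
  k=True, p=True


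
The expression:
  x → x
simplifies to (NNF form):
True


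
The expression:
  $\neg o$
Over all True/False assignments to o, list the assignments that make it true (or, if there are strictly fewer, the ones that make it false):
is true only for:
  o=False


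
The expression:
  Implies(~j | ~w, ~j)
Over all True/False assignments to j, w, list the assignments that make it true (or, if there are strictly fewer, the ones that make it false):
is false only for:
  j=True, w=False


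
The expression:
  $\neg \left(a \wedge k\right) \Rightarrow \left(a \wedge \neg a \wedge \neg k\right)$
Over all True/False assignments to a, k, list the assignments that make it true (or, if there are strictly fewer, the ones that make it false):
is true only for:
  a=True, k=True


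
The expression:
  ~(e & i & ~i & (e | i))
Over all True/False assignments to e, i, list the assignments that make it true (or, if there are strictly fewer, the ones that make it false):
is always true.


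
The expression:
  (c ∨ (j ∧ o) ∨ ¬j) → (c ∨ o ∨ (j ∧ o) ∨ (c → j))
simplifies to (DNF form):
True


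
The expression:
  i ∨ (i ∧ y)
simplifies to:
i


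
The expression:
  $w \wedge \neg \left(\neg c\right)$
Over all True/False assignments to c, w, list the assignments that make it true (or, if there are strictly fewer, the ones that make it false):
is true only for:
  c=True, w=True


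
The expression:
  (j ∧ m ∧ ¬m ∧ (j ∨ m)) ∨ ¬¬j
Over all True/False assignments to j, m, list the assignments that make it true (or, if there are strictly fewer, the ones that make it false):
is true only for:
  j=True, m=False;
  j=True, m=True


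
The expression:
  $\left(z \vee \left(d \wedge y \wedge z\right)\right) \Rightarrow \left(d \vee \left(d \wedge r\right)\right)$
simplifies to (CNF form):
$d \vee \neg z$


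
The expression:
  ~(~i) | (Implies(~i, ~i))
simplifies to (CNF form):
True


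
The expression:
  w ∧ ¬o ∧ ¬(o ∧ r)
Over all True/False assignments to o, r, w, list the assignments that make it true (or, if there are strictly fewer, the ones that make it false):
is true only for:
  o=False, r=False, w=True;
  o=False, r=True, w=True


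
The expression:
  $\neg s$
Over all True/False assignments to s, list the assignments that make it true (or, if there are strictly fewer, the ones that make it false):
is true only for:
  s=False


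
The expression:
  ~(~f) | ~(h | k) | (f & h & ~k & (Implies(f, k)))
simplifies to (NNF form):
f | (~h & ~k)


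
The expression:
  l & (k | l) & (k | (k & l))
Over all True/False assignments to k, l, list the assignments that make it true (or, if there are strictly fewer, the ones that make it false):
is true only for:
  k=True, l=True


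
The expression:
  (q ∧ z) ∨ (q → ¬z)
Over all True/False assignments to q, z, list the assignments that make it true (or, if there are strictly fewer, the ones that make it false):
is always true.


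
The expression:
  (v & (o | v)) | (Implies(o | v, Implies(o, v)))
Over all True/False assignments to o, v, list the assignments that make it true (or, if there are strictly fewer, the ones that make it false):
is false only for:
  o=True, v=False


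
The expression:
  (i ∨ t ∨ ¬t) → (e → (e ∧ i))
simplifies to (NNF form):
i ∨ ¬e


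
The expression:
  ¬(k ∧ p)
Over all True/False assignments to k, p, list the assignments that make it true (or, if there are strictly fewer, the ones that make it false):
is false only for:
  k=True, p=True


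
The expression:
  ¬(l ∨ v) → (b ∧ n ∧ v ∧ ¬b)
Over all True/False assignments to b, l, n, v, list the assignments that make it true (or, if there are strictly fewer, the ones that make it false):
is false only for:
  b=False, l=False, n=False, v=False;
  b=False, l=False, n=True, v=False;
  b=True, l=False, n=False, v=False;
  b=True, l=False, n=True, v=False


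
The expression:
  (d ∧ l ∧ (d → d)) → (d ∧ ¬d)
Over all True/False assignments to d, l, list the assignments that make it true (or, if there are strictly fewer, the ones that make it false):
is false only for:
  d=True, l=True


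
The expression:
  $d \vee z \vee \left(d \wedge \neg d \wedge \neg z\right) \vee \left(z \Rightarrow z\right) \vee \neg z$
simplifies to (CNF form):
$\text{True}$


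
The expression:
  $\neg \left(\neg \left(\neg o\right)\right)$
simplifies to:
$\neg o$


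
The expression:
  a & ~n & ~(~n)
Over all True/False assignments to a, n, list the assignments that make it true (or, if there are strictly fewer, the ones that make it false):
is never true.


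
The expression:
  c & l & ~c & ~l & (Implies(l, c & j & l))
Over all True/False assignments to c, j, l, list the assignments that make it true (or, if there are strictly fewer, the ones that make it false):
is never true.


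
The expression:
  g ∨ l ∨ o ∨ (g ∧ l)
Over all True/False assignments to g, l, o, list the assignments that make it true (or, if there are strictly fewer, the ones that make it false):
is false only for:
  g=False, l=False, o=False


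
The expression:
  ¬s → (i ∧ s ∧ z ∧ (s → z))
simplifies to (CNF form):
s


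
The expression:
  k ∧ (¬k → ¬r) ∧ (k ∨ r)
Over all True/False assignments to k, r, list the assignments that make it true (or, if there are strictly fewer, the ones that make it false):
is true only for:
  k=True, r=False;
  k=True, r=True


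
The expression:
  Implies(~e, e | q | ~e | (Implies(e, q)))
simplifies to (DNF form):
True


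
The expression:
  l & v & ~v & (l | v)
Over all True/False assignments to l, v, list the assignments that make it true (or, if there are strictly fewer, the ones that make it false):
is never true.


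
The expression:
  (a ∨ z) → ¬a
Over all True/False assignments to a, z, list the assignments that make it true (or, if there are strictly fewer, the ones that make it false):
is true only for:
  a=False, z=False;
  a=False, z=True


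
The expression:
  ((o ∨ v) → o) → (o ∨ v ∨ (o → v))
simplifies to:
True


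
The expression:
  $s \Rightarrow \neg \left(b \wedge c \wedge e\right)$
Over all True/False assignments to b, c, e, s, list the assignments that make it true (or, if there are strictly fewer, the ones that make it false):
is false only for:
  b=True, c=True, e=True, s=True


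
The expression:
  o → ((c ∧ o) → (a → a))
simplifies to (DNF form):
True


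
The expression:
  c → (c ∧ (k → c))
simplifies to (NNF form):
True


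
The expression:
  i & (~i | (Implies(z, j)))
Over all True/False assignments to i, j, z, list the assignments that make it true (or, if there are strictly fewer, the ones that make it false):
is true only for:
  i=True, j=False, z=False;
  i=True, j=True, z=False;
  i=True, j=True, z=True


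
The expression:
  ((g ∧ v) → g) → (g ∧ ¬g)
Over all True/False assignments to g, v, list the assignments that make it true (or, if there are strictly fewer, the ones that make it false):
is never true.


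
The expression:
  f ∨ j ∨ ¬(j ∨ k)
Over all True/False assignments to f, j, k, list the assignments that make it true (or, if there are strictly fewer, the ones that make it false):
is false only for:
  f=False, j=False, k=True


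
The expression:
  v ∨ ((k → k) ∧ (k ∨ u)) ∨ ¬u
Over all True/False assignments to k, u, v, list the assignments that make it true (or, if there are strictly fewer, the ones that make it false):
is always true.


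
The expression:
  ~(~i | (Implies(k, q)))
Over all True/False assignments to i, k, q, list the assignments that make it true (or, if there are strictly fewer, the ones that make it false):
is true only for:
  i=True, k=True, q=False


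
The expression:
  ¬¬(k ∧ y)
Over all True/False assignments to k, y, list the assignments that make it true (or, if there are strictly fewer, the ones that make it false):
is true only for:
  k=True, y=True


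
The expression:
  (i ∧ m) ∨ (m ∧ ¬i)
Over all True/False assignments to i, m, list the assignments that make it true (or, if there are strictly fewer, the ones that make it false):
is true only for:
  i=False, m=True;
  i=True, m=True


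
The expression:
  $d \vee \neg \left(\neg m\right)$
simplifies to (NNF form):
$d \vee m$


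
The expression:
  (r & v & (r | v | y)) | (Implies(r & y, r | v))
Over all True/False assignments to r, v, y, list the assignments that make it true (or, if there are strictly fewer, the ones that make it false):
is always true.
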